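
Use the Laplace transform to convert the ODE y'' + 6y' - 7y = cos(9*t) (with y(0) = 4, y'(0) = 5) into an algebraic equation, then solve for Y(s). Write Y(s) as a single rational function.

Laplace-transform each side.
With L{y''} = s^2 Y - s·y(0) - y'(0) and L{y'} = sY - y(0), with y(0) = 4, y'(0) = 5: the LHS transforms to (s^2 + 6*s - 7)Y - (4*s + 29).
The right side is L{cos(9*t)} = s/(s^2 + 81).
So (s^2 + 6*s - 7)Y = s/(s^2 + 81) + (4*s + 29).
Isolate Y and clear denominators.

Y(s) = (4*s^3 + 29*s^2 + 325*s + 2349)/(s^4 + 6*s^3 + 74*s^2 + 486*s - 567)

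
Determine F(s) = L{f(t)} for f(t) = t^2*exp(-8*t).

L{e^(-8t)} = 1/(s + 8).
Then apply L{t^2·g(t)} = (-1)^2 d^2/ds^2[G(s)] with G(s) = 1/(s + 8):
differentiating 2 times and applying the sign gives 2/(s + 8)^3.

F(s) = 2/(s + 8)^3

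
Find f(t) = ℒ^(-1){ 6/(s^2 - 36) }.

Since L{sinh(6t)} = 6/(s^2 - 36), the inverse is sinh(6*t).

f(t) = sinh(6*t)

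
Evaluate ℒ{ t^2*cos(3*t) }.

2*s*(s^2 - 27)/(s^2 + 9)^3

L{cos(3t)} = s/(s^2 + 9).
Then apply L{t^2·g(t)} = (-1)^2 d^2/ds^2[H(s)] with H(s) = s/(s^2 + 9):
differentiating 2 times and applying the sign gives 2*s*(s^2 - 27)/(s^2 + 9)^3.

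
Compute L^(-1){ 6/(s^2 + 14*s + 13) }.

exp(-7*t)*sinh(6*t)

Rewrite the denominator: s^2 + 14*s + 13 = (s + 7)^2 - 36.
The form in (s + 7) signals a first-shifting-theorem factor e^(-7t).
Since L{sinh(6t)} = 6/(s^2 - 36), the inverse is exp(-7*t)*sinh(6*t).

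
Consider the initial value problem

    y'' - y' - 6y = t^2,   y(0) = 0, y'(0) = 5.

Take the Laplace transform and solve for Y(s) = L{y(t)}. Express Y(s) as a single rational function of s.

Laplace-transform each side.
Using L{y''} = s^2 Y - s·y(0) - y'(0) and L{y'} = sY - y(0), with y(0) = 0, y'(0) = 5, the left side becomes (s^2 - s - 6)Y - (5).
The right side is L{t^2} = 2/s^3.
So (s^2 - s - 6)Y = 2/s^3 + (5).
Isolate Y and clear denominators.

Y(s) = (5*s^3 + 2)/(s^5 - s^4 - 6*s^3)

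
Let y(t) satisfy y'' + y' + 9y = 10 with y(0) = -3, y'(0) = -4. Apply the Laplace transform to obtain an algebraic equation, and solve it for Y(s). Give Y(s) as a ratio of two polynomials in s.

Take the Laplace transform of both sides.
The derivative rules (L{y''} = s^2 Y - s·y(0) - y'(0) and L{y'} = sY - y(0), with y(0) = -3, y'(0) = -4) turn the left side into (s^2 + s + 9)Y - (-3*s - 7).
The right side is L{10} = 10/s.
So (s^2 + s + 9)Y = 10/s + (-3*s - 7).
Isolate Y and clear denominators.

Y(s) = (-3*s^2 - 7*s + 10)/(s^3 + s^2 + 9*s)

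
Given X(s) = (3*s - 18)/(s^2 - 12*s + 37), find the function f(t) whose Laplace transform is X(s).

f(t) = 3*exp(6*t)*cos(t)

Rewrite the denominator: s^2 - 12*s + 37 = (s - 6)^2 + 1.
The form in (s - 6) signals a first-shifting-theorem factor e^(6t).
Since L{cos(t)} = s/(s^2 + 1), the inverse is e^(6*t)*cos(t), scaled by 3.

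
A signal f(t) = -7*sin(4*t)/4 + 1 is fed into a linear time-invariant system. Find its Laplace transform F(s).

Apply the Laplace transform termwise.
(-7/4)·[L{sin(4t)} = 4/(s^2 + 16)]; L{1} = 1/s.

F(s) = -7/(s^2 + 16) + 1/s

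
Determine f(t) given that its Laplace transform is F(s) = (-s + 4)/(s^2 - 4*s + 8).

f(t) = exp(2*t)*sin(2*t) - exp(2*t)*cos(2*t)

Complete the square in the denominator: s^2 - 4*s + 8 = (s - 2)^2 + 2^2.
Split the numerator to match: -s + 4 = -1·(s - 2) + 1·2.
Invert each term: -1·(s - 2)/((s - 2)^2 + 4) ↔ -e^(2t)cos(2t); 1·2/((s - 2)^2 + 4) ↔ e^(2t)sin(2t).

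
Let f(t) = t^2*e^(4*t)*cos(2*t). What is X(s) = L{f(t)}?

X(s) = 2*(s - 4)*(s^2 - 8*s + 4)/(s^2 - 8*s + 20)^3

L{cos(2t)} = s/(s^2 + 4).
Multiplying by e^(4t) shifts s → s - 4, so L{e^(4*t)*cos(2*t)} = (s - 4)/((s - 4)^2 + 4).
Then apply L{t^2·g(t)} = (-1)^2 d^2/ds^2[G(s)] with G(s) = (s - 4)/((s - 4)^2 + 4):
differentiating 2 times and applying the sign gives 2*(s - 4)*(s^2 - 8*s + 4)/(s^2 - 8*s + 20)^3.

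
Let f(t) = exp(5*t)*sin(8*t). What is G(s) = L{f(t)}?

L{sin(8t)} = 8/(s^2 + 64).
By the first shifting theorem, multiplying by e^(5t) replaces s with s - 5.

G(s) = 8/((s - 5)^2 + 64)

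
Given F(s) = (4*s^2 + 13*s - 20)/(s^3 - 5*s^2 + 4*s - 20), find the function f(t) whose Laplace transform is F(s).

Factor the denominator: s^3 - 5*s^2 + 4*s - 20 = (s - 5)*(s^2 + 4).
Partial fraction decomposition gives [5/(s - 5)] + [-s/(s^2 + 4)] + [8/(s^2 + 4)].
Invert each term: 5/(s - 5) ↔ 5e^(5t); -1·s/(s^2 + 4) ↔ -cos(2t); 4·2/(s^2 + 4) ↔ 4sin(2t).

f(t) = 5*exp(5*t) + 4*sin(2*t) - cos(2*t)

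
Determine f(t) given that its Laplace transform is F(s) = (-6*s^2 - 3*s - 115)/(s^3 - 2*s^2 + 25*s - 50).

f(t) = -5*exp(2*t) - sin(5*t) - cos(5*t)

Factor the denominator: s^3 - 2*s^2 + 25*s - 50 = (s - 2)*(s^2 + 25).
Partial fraction decomposition gives [-5/(s - 2)] + [-s/(s^2 + 25)] + [-5/(s^2 + 25)].
Invert each term: -5/(s - 2) ↔ -5e^(2t); -1·s/(s^2 + 25) ↔ -cos(5t); -1·5/(s^2 + 25) ↔ -sin(5t).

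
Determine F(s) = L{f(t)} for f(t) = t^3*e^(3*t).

L{t^3} = 3!/s^4 = 6/s^4.
By the first shifting theorem, multiplying by e^(3t) replaces s with s - 3.

F(s) = 6/(s - 3)^4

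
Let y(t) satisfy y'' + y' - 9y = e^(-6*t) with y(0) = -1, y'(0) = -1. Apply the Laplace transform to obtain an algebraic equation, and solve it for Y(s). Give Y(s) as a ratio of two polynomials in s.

Transform both sides with L{·}.
Using L{y''} = s^2 Y - s·y(0) - y'(0) and L{y'} = sY - y(0), with y(0) = -1, y'(0) = -1, the left side becomes (s^2 + s - 9)Y - (-s - 2).
The right side is L{e^(-6*t)} = 1/(s + 6).
So (s^2 + s - 9)Y = 1/(s + 6) + (-s - 2).
Solve for Y(s) and write it as one ratio of polynomials.

Y(s) = (-s^2 - 8*s - 11)/(s^3 + 7*s^2 - 3*s - 54)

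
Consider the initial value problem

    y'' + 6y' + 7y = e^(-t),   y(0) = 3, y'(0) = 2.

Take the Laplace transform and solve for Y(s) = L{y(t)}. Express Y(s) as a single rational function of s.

Y(s) = (3*s^2 + 23*s + 21)/(s^3 + 7*s^2 + 13*s + 7)

Take the Laplace transform of both sides.
With L{y''} = s^2 Y - s·y(0) - y'(0) and L{y'} = sY - y(0), with y(0) = 3, y'(0) = 2: the LHS transforms to (s^2 + 6*s + 7)Y - (3*s + 20).
The right side is L{e^(-t)} = 1/(s + 1).
So (s^2 + 6*s + 7)Y = 1/(s + 1) + (3*s + 20).
Solve for Y(s) and write it as one ratio of polynomials.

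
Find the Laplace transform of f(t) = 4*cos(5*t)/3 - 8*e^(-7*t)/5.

4*s/(3*(s^2 + 25)) - 8/(5*(s + 7))

Apply the Laplace transform termwise.
(-8/5)·[L{e^(-7t)} = 1/(s + 7)]; (4/3)·[L{cos(5t)} = s/(s^2 + 25)].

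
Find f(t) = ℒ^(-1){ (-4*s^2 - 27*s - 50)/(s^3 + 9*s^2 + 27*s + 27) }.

Factor the denominator: s^3 + 9*s^2 + 27*s + 27 = (s + 3)^3.
Partial fraction decomposition gives [-4/(s + 3)] + [-3/(s + 3)^2] + [-5/(s + 3)^3].
Invert each term: -4/(s + 3) ↔ -4e^(-3t); -3/(s + 3)^2 ↔ -3t·e^(-3t); -5/(s + 3)^3 ↔ (-5/2)t^2·e^(-3t).

f(t) = -5*t^2*exp(-3*t)/2 - 3*t*exp(-3*t) - 4*exp(-3*t)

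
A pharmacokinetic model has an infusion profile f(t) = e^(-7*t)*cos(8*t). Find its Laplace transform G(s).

G(s) = (s + 7)/((s + 7)^2 + 64)

L{cos(8t)} = s/(s^2 + 64).
By the first shifting theorem, multiplying by e^(-7t) replaces s with s + 7.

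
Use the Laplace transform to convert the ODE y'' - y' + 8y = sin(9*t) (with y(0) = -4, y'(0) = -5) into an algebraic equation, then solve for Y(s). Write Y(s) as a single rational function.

Y(s) = (-4*s^3 - s^2 - 324*s - 72)/(s^4 - s^3 + 89*s^2 - 81*s + 648)

Apply the Laplace transform to the equation.
With L{y''} = s^2 Y - s·y(0) - y'(0) and L{y'} = sY - y(0), with y(0) = -4, y'(0) = -5: the LHS transforms to (s^2 - s + 8)Y - (-4*s - 1).
The right side is L{sin(9*t)} = 9/(s^2 + 81).
So (s^2 - s + 8)Y = 9/(s^2 + 81) + (-4*s - 1).
Isolate Y and clear denominators.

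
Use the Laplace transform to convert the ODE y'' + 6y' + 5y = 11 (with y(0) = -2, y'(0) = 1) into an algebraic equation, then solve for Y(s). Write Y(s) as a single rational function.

Y(s) = (-2*s^2 - 11*s + 11)/(s^3 + 6*s^2 + 5*s)

Laplace-transform each side.
The derivative rules (L{y''} = s^2 Y - s·y(0) - y'(0) and L{y'} = sY - y(0), with y(0) = -2, y'(0) = 1) turn the left side into (s^2 + 6*s + 5)Y - (-2*s - 11).
The right side is L{11} = 11/s.
So (s^2 + 6*s + 5)Y = 11/s + (-2*s - 11).
Divide through and combine into a single rational function.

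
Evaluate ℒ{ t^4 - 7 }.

-7/s + 24/s^5

Apply the Laplace transform termwise.
L{-7} = -7/s; L{t^4} = 4!/s^5 = 24/s^5.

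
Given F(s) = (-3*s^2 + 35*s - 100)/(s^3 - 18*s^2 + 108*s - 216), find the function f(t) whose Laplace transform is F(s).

f(t) = t^2*exp(6*t) - t*exp(6*t) - 3*exp(6*t)

Factor the denominator: s^3 - 18*s^2 + 108*s - 216 = (s - 6)^3.
Partial fraction decomposition gives [-3/(s - 6)] + [-1/(s - 6)^2] + [2/(s - 6)^3].
Invert each term: -3/(s - 6) ↔ -3e^(6t); -1/(s - 6)^2 ↔ -t·e^(6t); 2/(s - 6)^3 ↔ (1)t^2·e^(6t).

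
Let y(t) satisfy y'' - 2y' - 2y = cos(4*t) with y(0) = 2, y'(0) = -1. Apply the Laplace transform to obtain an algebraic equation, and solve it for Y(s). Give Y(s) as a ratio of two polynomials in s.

Apply the Laplace transform to the equation.
With L{y''} = s^2 Y - s·y(0) - y'(0) and L{y'} = sY - y(0), with y(0) = 2, y'(0) = -1: the LHS transforms to (s^2 - 2*s - 2)Y - (2*s - 5).
The right side is L{cos(4*t)} = s/(s^2 + 16).
So (s^2 - 2*s - 2)Y = s/(s^2 + 16) + (2*s - 5).
Isolate Y and clear denominators.

Y(s) = (2*s^3 - 5*s^2 + 33*s - 80)/(s^4 - 2*s^3 + 14*s^2 - 32*s - 32)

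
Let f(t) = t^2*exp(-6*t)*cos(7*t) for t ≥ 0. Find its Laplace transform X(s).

X(s) = 2*(s + 6)*(s^2 + 12*s - 111)/(s^2 + 12*s + 85)^3

L{cos(7t)} = s/(s^2 + 49).
Multiplying by e^(-6t) shifts s → s + 6, so L{exp(-6*t)*cos(7*t)} = (s + 6)/((s + 6)^2 + 49).
Then apply L{t^2·g(t)} = (-1)^2 d^2/ds^2[G(s)] with G(s) = (s + 6)/((s + 6)^2 + 49):
differentiating 2 times and applying the sign gives 2*(s + 6)*(s^2 + 12*s - 111)/(s^2 + 12*s + 85)^3.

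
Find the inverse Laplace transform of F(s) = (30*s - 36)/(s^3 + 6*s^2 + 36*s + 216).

2*sin(6*t) + 3*cos(6*t) - 3*exp(-6*t)

Factor the denominator: s^3 + 6*s^2 + 36*s + 216 = (s + 6)*(s^2 + 36).
Partial fraction decomposition gives [-3/(s + 6)] + [3*s/(s^2 + 36)] + [12/(s^2 + 36)].
Invert each term: -3/(s + 6) ↔ -3e^(-6t); 3·s/(s^2 + 36) ↔ 3cos(6t); 2·6/(s^2 + 36) ↔ 2sin(6t).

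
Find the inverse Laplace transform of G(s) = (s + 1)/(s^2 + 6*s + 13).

-exp(-3*t)*sin(2*t) + exp(-3*t)*cos(2*t)

Complete the square in the denominator: s^2 + 6*s + 13 = (s + 3)^2 + 2^2.
Split the numerator to match: s + 1 = 1·(s + 3) - 1·2.
Invert each term: 1·(s + 3)/((s + 3)^2 + 4) ↔ e^(-3t)cos(2t); -1·2/((s + 3)^2 + 4) ↔ -e^(-3t)sin(2t).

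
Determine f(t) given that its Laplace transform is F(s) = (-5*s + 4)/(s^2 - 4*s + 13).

f(t) = -2*exp(2*t)*sin(3*t) - 5*exp(2*t)*cos(3*t)

Complete the square in the denominator: s^2 - 4*s + 13 = (s - 2)^2 + 3^2.
Split the numerator to match: -5*s + 4 = -5·(s - 2) - 2·3.
Invert each term: -5·(s - 2)/((s - 2)^2 + 9) ↔ -5e^(2t)cos(3t); -2·3/((s - 2)^2 + 9) ↔ -2e^(2t)sin(3t).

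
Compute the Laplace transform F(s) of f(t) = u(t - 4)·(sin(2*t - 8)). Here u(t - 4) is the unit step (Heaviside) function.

By the second shifting theorem, L{u(t - c)·g(t - c)} = e^(-cs)·G(s) with c = 4 and G(s) = L{g(t)}.
L{sin(2t)} = 2/(s^2 + 4).

F(s) = 2*exp(-4*s)/(s^2 + 4)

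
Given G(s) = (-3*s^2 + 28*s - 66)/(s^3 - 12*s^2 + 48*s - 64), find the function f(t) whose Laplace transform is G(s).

Factor the denominator: s^3 - 12*s^2 + 48*s - 64 = (s - 4)^3.
Partial fraction decomposition gives [-3/(s - 4)] + [4/(s - 4)^2] + [-2/(s - 4)^3].
Invert each term: -3/(s - 4) ↔ -3e^(4t); 4/(s - 4)^2 ↔ 4t·e^(4t); -2/(s - 4)^3 ↔ (-1)t^2·e^(4t).

f(t) = -t^2*exp(4*t) + 4*t*exp(4*t) - 3*exp(4*t)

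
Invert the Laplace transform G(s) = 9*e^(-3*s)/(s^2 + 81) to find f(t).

f(t) = Heaviside(t - 3)*(sin(9*t - 27))

The factor e^(-3s) signals a time shift by c = 3 (second shifting theorem).
L{sin(9t)} = 9/(s^2 + 81), so L^-1{9/(s^2 + 81)} = sin(9*t).
Hence the inverse is u(t - 3) times that function evaluated at t - 3.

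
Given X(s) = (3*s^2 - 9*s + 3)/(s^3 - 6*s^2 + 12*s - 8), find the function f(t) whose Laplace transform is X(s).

f(t) = -3*t^2*exp(2*t)/2 + 3*t*exp(2*t) + 3*exp(2*t)

Factor the denominator: s^3 - 6*s^2 + 12*s - 8 = (s - 2)^3.
Partial fraction decomposition gives [3/(s - 2)] + [3/(s - 2)^2] + [-3/(s - 2)^3].
Invert each term: 3/(s - 2) ↔ 3e^(2t); 3/(s - 2)^2 ↔ 3t·e^(2t); -3/(s - 2)^3 ↔ (-3/2)t^2·e^(2t).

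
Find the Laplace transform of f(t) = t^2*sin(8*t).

L{sin(8t)} = 8/(s^2 + 64).
Then apply L{t^2·g(t)} = (-1)^2 d^2/ds^2[G(s)] with G(s) = 8/(s^2 + 64):
differentiating 2 times and applying the sign gives 16*(3*s^2 - 64)/(s^2 + 64)^3.

16*(3*s^2 - 64)/(s^2 + 64)^3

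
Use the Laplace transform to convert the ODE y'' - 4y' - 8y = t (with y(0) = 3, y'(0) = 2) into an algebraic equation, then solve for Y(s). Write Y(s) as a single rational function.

Take the Laplace transform of both sides.
The derivative rules (L{y''} = s^2 Y - s·y(0) - y'(0) and L{y'} = sY - y(0), with y(0) = 3, y'(0) = 2) turn the left side into (s^2 - 4*s - 8)Y - (3*s - 10).
The right side is L{t} = s^(-2).
So (s^2 - 4*s - 8)Y = s^(-2) + (3*s - 10).
Divide through and combine into a single rational function.

Y(s) = (3*s^3 - 10*s^2 + 1)/(s^4 - 4*s^3 - 8*s^2)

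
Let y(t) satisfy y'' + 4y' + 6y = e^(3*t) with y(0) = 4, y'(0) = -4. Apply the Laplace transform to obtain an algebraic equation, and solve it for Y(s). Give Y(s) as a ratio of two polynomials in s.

Y(s) = (4*s^2 - 35)/(s^3 + s^2 - 6*s - 18)

Laplace-transform each side.
With L{y''} = s^2 Y - s·y(0) - y'(0) and L{y'} = sY - y(0), with y(0) = 4, y'(0) = -4: the LHS transforms to (s^2 + 4*s + 6)Y - (4*s + 12).
The right side is L{e^(3*t)} = 1/(s - 3).
So (s^2 + 4*s + 6)Y = 1/(s - 3) + (4*s + 12).
Divide through and combine into a single rational function.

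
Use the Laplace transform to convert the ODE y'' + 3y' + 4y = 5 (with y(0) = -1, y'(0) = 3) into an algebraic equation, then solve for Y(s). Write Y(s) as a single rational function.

Apply the Laplace transform to the equation.
The derivative rules (L{y''} = s^2 Y - s·y(0) - y'(0) and L{y'} = sY - y(0), with y(0) = -1, y'(0) = 3) turn the left side into (s^2 + 3*s + 4)Y - (-s).
The right side is L{5} = 5/s.
So (s^2 + 3*s + 4)Y = 5/s + (-s).
Divide through and combine into a single rational function.

Y(s) = (-s^2 + 5)/(s^3 + 3*s^2 + 4*s)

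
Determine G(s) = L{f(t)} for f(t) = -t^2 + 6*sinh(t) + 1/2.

G(s) = 6/(s^2 - 1) + 1/(2*s) - 2/s^3

Apply the Laplace transform termwise.
(-1)·[L{t^2} = 2!/s^3 = 2/s^3]; (6)·[L{sinh(t)} = 1/(s^2 - 1)]; L{1/2} = (1/2)/s.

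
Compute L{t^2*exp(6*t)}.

2/(s - 6)^3

L{e^(6t)} = 1/(s - 6).
Then apply L{t^2·g(t)} = (-1)^2 d^2/ds^2[H(s)] with H(s) = 1/(s - 6):
differentiating 2 times and applying the sign gives 2/(s - 6)^3.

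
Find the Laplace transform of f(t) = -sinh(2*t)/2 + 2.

-1/(s^2 - 4) + 2/s

Apply the Laplace transform termwise.
(-1/2)·[L{sinh(2t)} = 2/(s^2 - 4)]; L{2} = 2/s.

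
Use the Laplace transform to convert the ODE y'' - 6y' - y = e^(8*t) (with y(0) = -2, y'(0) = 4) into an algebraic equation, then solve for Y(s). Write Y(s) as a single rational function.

Transform both sides with L{·}.
With L{y''} = s^2 Y - s·y(0) - y'(0) and L{y'} = sY - y(0), with y(0) = -2, y'(0) = 4: the LHS transforms to (s^2 - 6*s - 1)Y - (-2*s + 16).
The right side is L{e^(8*t)} = 1/(s - 8).
So (s^2 - 6*s - 1)Y = 1/(s - 8) + (-2*s + 16).
Solve for Y(s) and write it as one ratio of polynomials.

Y(s) = (-2*s^2 + 32*s - 127)/(s^3 - 14*s^2 + 47*s + 8)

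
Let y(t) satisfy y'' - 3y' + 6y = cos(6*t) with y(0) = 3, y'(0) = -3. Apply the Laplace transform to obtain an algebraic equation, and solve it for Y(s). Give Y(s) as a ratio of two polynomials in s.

Y(s) = (3*s^3 - 12*s^2 + 109*s - 432)/(s^4 - 3*s^3 + 42*s^2 - 108*s + 216)

Take the Laplace transform of both sides.
With L{y''} = s^2 Y - s·y(0) - y'(0) and L{y'} = sY - y(0), with y(0) = 3, y'(0) = -3: the LHS transforms to (s^2 - 3*s + 6)Y - (3*s - 12).
The right side is L{cos(6*t)} = s/(s^2 + 36).
So (s^2 - 3*s + 6)Y = s/(s^2 + 36) + (3*s - 12).
Isolate Y and clear denominators.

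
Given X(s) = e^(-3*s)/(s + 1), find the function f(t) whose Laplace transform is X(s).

The factor e^(-3s) signals a time shift by c = 3 (second shifting theorem).
L{e^(-t)} = 1/(s + 1), so L^-1{1/(s + 1)} = e^(-t).
Hence the inverse is u(t - 3) times that function evaluated at t - 3.

f(t) = Heaviside(t - 3)*(exp(-t + 3))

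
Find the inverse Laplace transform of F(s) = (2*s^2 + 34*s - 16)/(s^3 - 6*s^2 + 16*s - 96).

Factor the denominator: s^3 - 6*s^2 + 16*s - 96 = (s - 6)*(s^2 + 16).
Partial fraction decomposition gives [5/(s - 6)] + [-3*s/(s^2 + 16)] + [16/(s^2 + 16)].
Invert each term: 5/(s - 6) ↔ 5e^(6t); -3·s/(s^2 + 16) ↔ -3cos(4t); 4·4/(s^2 + 16) ↔ 4sin(4t).

5*exp(6*t) + 4*sin(4*t) - 3*cos(4*t)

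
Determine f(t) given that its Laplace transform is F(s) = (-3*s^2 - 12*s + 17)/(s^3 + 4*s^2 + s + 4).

Factor the denominator: s^3 + 4*s^2 + s + 4 = (s + 4)*(s^2 + 1).
Partial fraction decomposition gives [1/(s + 4)] + [-4*s/(s^2 + 1)] + [4/(s^2 + 1)].
Invert each term: 1/(s + 4) ↔ e^(-4t); -4·s/(s^2 + 1) ↔ -4cos(t); 4·1/(s^2 + 1) ↔ 4sin(t).

f(t) = 4*sin(t) - 4*cos(t) + exp(-4*t)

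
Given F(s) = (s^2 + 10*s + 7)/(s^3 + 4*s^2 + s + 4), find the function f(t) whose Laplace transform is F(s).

f(t) = 2*sin(t) + 2*cos(t) - exp(-4*t)

Factor the denominator: s^3 + 4*s^2 + s + 4 = (s + 4)*(s^2 + 1).
Partial fraction decomposition gives [-1/(s + 4)] + [2*s/(s^2 + 1)] + [2/(s^2 + 1)].
Invert each term: -1/(s + 4) ↔ -e^(-4t); 2·s/(s^2 + 1) ↔ 2cos(t); 2·1/(s^2 + 1) ↔ 2sin(t).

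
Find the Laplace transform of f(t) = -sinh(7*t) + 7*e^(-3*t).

By linearity of the Laplace transform, transform each term separately.
(7)·[L{e^(-3t)} = 1/(s + 3)]; (-1)·[L{sinh(7t)} = 7/(s^2 - 49)].

-7/(s^2 - 49) + 7/(s + 3)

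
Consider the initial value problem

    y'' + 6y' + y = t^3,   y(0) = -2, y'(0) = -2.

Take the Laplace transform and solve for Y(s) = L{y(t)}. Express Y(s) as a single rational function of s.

Y(s) = (-2*s^5 - 14*s^4 + 6)/(s^6 + 6*s^5 + s^4)

Apply the Laplace transform to the equation.
The derivative rules (L{y''} = s^2 Y - s·y(0) - y'(0) and L{y'} = sY - y(0), with y(0) = -2, y'(0) = -2) turn the left side into (s^2 + 6*s + 1)Y - (-2*s - 14).
The right side is L{t^3} = 6/s^4.
So (s^2 + 6*s + 1)Y = 6/s^4 + (-2*s - 14).
Solve for Y(s) and write it as one ratio of polynomials.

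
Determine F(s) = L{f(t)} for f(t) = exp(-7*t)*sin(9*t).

L{sin(9t)} = 9/(s^2 + 81).
By the first shifting theorem, multiplying by e^(-7t) replaces s with s + 7.

F(s) = 9/((s + 7)^2 + 81)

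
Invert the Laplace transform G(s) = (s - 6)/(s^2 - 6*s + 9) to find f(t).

Factor the denominator: s^2 - 6*s + 9 = (s - 3)^2.
Partial fraction decomposition gives [1/(s - 3)] + [-3/(s - 3)^2].
Invert each term: 1/(s - 3) ↔ e^(3t); -3/(s - 3)^2 ↔ -3t·e^(3t).

f(t) = -3*t*exp(3*t) + exp(3*t)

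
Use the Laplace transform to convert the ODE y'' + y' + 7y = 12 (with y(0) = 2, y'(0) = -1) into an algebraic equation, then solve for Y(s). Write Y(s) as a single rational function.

Apply the Laplace transform to the equation.
With L{y''} = s^2 Y - s·y(0) - y'(0) and L{y'} = sY - y(0), with y(0) = 2, y'(0) = -1: the LHS transforms to (s^2 + s + 7)Y - (2*s + 1).
The right side is L{12} = 12/s.
So (s^2 + s + 7)Y = 12/s + (2*s + 1).
Solve for Y(s) and write it as one ratio of polynomials.

Y(s) = (2*s^2 + s + 12)/(s^3 + s^2 + 7*s)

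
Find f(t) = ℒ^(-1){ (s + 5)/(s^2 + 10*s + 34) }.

f(t) = exp(-5*t)*cos(3*t)

Rewrite the denominator: s^2 + 10*s + 34 = (s + 5)^2 + 9.
The form in (s + 5) signals a first-shifting-theorem factor e^(-5t).
Since L{cos(3t)} = s/(s^2 + 9), the inverse is e^(-5*t)*cos(3*t).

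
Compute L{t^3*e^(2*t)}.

L{t^3} = 3!/s^4 = 6/s^4.
By the first shifting theorem, multiplying by e^(2t) replaces s with s - 2.

6/(s - 2)^4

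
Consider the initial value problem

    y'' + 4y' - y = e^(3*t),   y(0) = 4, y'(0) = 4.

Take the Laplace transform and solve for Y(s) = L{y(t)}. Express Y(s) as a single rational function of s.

Laplace-transform each side.
Using L{y''} = s^2 Y - s·y(0) - y'(0) and L{y'} = sY - y(0), with y(0) = 4, y'(0) = 4, the left side becomes (s^2 + 4*s - 1)Y - (4*s + 20).
The right side is L{e^(3*t)} = 1/(s - 3).
So (s^2 + 4*s - 1)Y = 1/(s - 3) + (4*s + 20).
Isolate Y and clear denominators.

Y(s) = (4*s^2 + 8*s - 59)/(s^3 + s^2 - 13*s + 3)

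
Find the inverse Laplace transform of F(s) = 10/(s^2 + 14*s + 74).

Rewrite the denominator: s^2 + 14*s + 74 = (s + 7)^2 + 25.
The form in (s + 7) signals a first-shifting-theorem factor e^(-7t).
Since L{sin(5t)} = 5/(s^2 + 25), the inverse is e^(-7*t)*sin(5*t), scaled by 2.

2*exp(-7*t)*sin(5*t)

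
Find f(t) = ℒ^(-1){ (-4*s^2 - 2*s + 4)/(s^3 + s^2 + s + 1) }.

Factor the denominator: s^3 + s^2 + s + 1 = (s + 1)*(s^2 + 1).
Partial fraction decomposition gives [1/(s + 1)] + [-5*s/(s^2 + 1)] + [3/(s^2 + 1)].
Invert each term: 1/(s + 1) ↔ e^(-t); -5·s/(s^2 + 1) ↔ -5cos(t); 3·1/(s^2 + 1) ↔ 3sin(t).

f(t) = 3*sin(t) - 5*cos(t) + exp(-t)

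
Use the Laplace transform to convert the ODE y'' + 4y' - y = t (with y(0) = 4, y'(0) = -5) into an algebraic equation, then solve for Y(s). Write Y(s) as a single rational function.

Y(s) = (4*s^3 + 11*s^2 + 1)/(s^4 + 4*s^3 - s^2)

Laplace-transform each side.
The derivative rules (L{y''} = s^2 Y - s·y(0) - y'(0) and L{y'} = sY - y(0), with y(0) = 4, y'(0) = -5) turn the left side into (s^2 + 4*s - 1)Y - (4*s + 11).
The right side is L{t} = s^(-2).
So (s^2 + 4*s - 1)Y = s^(-2) + (4*s + 11).
Solve for Y(s) and write it as one ratio of polynomials.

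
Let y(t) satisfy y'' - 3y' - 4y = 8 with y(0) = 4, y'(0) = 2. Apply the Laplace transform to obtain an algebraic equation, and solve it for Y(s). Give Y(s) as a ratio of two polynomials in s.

Laplace-transform each side.
With L{y''} = s^2 Y - s·y(0) - y'(0) and L{y'} = sY - y(0), with y(0) = 4, y'(0) = 2: the LHS transforms to (s^2 - 3*s - 4)Y - (4*s - 10).
The right side is L{8} = 8/s.
So (s^2 - 3*s - 4)Y = 8/s + (4*s - 10).
Solve for Y(s) and write it as one ratio of polynomials.

Y(s) = (4*s^2 - 10*s + 8)/(s^3 - 3*s^2 - 4*s)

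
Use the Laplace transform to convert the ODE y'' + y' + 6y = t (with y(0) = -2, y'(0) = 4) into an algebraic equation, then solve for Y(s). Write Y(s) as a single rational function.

Y(s) = (-2*s^3 + 2*s^2 + 1)/(s^4 + s^3 + 6*s^2)

Apply the Laplace transform to the equation.
With L{y''} = s^2 Y - s·y(0) - y'(0) and L{y'} = sY - y(0), with y(0) = -2, y'(0) = 4: the LHS transforms to (s^2 + s + 6)Y - (-2*s + 2).
The right side is L{t} = s^(-2).
So (s^2 + s + 6)Y = s^(-2) + (-2*s + 2).
Isolate Y and clear denominators.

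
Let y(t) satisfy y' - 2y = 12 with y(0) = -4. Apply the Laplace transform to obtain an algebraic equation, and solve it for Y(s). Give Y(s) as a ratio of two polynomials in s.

Apply the Laplace transform to the equation.
The derivative rules (L{y'} = sY - y(0) = sY - (-4)) turn the left side into (s - 2)Y - (-4).
The right side is L{12} = 12/s.
So (s - 2)Y = 12/s + (-4).
Solve for Y(s) and write it as one ratio of polynomials.

Y(s) = (-4*s + 12)/(s^2 - 2*s)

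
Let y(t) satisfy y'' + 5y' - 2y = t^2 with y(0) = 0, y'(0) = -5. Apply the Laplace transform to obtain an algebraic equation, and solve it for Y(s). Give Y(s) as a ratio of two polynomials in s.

Y(s) = (-5*s^3 + 2)/(s^5 + 5*s^4 - 2*s^3)

Transform both sides with L{·}.
The derivative rules (L{y''} = s^2 Y - s·y(0) - y'(0) and L{y'} = sY - y(0), with y(0) = 0, y'(0) = -5) turn the left side into (s^2 + 5*s - 2)Y - (-5).
The right side is L{t^2} = 2/s^3.
So (s^2 + 5*s - 2)Y = 2/s^3 + (-5).
Isolate Y and clear denominators.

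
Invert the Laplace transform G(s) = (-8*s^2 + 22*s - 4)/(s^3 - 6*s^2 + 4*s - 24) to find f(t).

f(t) = -4*exp(6*t) - sin(2*t) - 4*cos(2*t)

Factor the denominator: s^3 - 6*s^2 + 4*s - 24 = (s - 6)*(s^2 + 4).
Partial fraction decomposition gives [-4/(s - 6)] + [-4*s/(s^2 + 4)] + [-2/(s^2 + 4)].
Invert each term: -4/(s - 6) ↔ -4e^(6t); -4·s/(s^2 + 4) ↔ -4cos(2t); -1·2/(s^2 + 4) ↔ -sin(2t).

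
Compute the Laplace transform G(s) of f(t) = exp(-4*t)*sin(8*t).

L{sin(8t)} = 8/(s^2 + 64).
By the first shifting theorem, multiplying by e^(-4t) replaces s with s + 4.

G(s) = 8/((s + 4)^2 + 64)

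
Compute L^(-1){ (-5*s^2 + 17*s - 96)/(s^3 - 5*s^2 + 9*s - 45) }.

Factor the denominator: s^3 - 5*s^2 + 9*s - 45 = (s - 5)*(s^2 + 9).
Partial fraction decomposition gives [-4/(s - 5)] + [-s/(s^2 + 9)] + [12/(s^2 + 9)].
Invert each term: -4/(s - 5) ↔ -4e^(5t); -1·s/(s^2 + 9) ↔ -cos(3t); 4·3/(s^2 + 9) ↔ 4sin(3t).

-4*exp(5*t) + 4*sin(3*t) - cos(3*t)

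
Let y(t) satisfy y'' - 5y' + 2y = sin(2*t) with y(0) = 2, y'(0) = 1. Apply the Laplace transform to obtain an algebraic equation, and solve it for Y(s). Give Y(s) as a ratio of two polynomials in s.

Apply the Laplace transform to the equation.
Using L{y''} = s^2 Y - s·y(0) - y'(0) and L{y'} = sY - y(0), with y(0) = 2, y'(0) = 1, the left side becomes (s^2 - 5*s + 2)Y - (2*s - 9).
The right side is L{sin(2*t)} = 2/(s^2 + 4).
So (s^2 - 5*s + 2)Y = 2/(s^2 + 4) + (2*s - 9).
Divide through and combine into a single rational function.

Y(s) = (2*s^3 - 9*s^2 + 8*s - 34)/(s^4 - 5*s^3 + 6*s^2 - 20*s + 8)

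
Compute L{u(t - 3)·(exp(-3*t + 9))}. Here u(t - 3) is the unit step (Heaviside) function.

exp(-3*s)/(s + 3)

By the second shifting theorem, L{u(t - c)·g(t - c)} = e^(-cs)·H(s) with c = 3 and H(s) = L{g(t)}.
L{e^(-3t)} = 1/(s + 3).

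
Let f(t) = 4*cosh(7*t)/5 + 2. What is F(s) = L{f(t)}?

The transform is linear, so treat each term independently.
(4/5)·[L{cosh(7t)} = s/(s^2 - 49)]; L{2} = 2/s.

F(s) = 4*s/(5*(s^2 - 49)) + 2/s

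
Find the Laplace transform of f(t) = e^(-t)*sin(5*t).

5/((s + 1)^2 + 25)

L{sin(5t)} = 5/(s^2 + 25).
By the first shifting theorem, multiplying by e^(-t) replaces s with s + 1.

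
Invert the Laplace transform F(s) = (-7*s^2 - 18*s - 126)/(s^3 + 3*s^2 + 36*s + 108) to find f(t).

Factor the denominator: s^3 + 3*s^2 + 36*s + 108 = (s + 3)*(s^2 + 36).
Partial fraction decomposition gives [-3/(s + 3)] + [-4*s/(s^2 + 36)] + [-6/(s^2 + 36)].
Invert each term: -3/(s + 3) ↔ -3e^(-3t); -4·s/(s^2 + 36) ↔ -4cos(6t); -1·6/(s^2 + 36) ↔ -sin(6t).

f(t) = -sin(6*t) - 4*cos(6*t) - 3*exp(-3*t)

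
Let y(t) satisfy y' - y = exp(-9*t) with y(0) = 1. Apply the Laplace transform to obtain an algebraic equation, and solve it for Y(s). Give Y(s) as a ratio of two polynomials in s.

Y(s) = (s + 10)/(s^2 + 8*s - 9)

Transform both sides with L{·}.
Using L{y'} = sY - y(0) = sY - 1, the left side becomes (s - 1)Y - (1).
The right side is L{exp(-9*t)} = 1/(s + 9).
So (s - 1)Y = 1/(s + 9) + (1).
Solve for Y(s) and write it as one ratio of polynomials.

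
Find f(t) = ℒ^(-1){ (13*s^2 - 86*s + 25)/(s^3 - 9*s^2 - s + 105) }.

Factor the denominator: s^3 - 9*s^2 - s + 105 = (s - 7)*(s - 5)*(s + 3).
Partial fraction decomposition gives [5/(s + 3)] + [5/(s - 5)] + [3/(s - 7)].
Invert each term: 5/(s + 3) ↔ 5e^(-3t); 5/(s - 5) ↔ 5e^(5t); 3/(s - 7) ↔ 3e^(7t).

f(t) = 3*exp(7*t) + 5*exp(5*t) + 5*exp(-3*t)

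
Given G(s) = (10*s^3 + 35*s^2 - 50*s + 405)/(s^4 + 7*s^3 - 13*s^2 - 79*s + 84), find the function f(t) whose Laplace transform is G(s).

f(t) = 6*exp(3*t) - 5*exp(t) + 5*exp(-4*t) + 4*exp(-7*t)

Factor the denominator: s^4 + 7*s^3 - 13*s^2 - 79*s + 84 = (s - 3)*(s - 1)*(s + 4)*(s + 7).
Partial fraction decomposition gives [5/(s + 4)] + [-5/(s - 1)] + [4/(s + 7)] + [6/(s - 3)].
Invert each term: 5/(s + 4) ↔ 5e^(-4t); -5/(s - 1) ↔ -5e^(t); 4/(s + 7) ↔ 4e^(-7t); 6/(s - 3) ↔ 6e^(3t).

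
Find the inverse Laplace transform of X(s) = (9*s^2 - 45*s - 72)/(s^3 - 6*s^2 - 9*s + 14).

Factor the denominator: s^3 - 6*s^2 - 9*s + 14 = (s - 7)*(s - 1)*(s + 2).
Partial fraction decomposition gives [1/(s - 7)] + [6/(s - 1)] + [2/(s + 2)].
Invert each term: 1/(s - 7) ↔ e^(7t); 6/(s - 1) ↔ 6e^(t); 2/(s + 2) ↔ 2e^(-2t).

exp(7*t) + 6*exp(t) + 2*exp(-2*t)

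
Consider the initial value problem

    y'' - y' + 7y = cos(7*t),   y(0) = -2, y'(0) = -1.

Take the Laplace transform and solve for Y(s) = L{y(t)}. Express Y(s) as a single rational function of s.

Y(s) = (-2*s^3 + s^2 - 97*s + 49)/(s^4 - s^3 + 56*s^2 - 49*s + 343)

Take the Laplace transform of both sides.
Using L{y''} = s^2 Y - s·y(0) - y'(0) and L{y'} = sY - y(0), with y(0) = -2, y'(0) = -1, the left side becomes (s^2 - s + 7)Y - (-2*s + 1).
The right side is L{cos(7*t)} = s/(s^2 + 49).
So (s^2 - s + 7)Y = s/(s^2 + 49) + (-2*s + 1).
Divide through and combine into a single rational function.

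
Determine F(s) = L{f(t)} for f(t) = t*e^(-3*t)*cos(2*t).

F(s) = (s + 1)*(s + 5)/(s^2 + 6*s + 13)^2

L{cos(2t)} = s/(s^2 + 4).
Multiplying by e^(-3t) shifts s → s + 3, so L{e^(-3*t)*cos(2*t)} = (s + 3)/((s + 3)^2 + 4).
Then apply L{t·g(t)} = -d/ds[G(s)] with G(s) = (s + 3)/((s + 3)^2 + 4):
differentiating 1 time and applying the sign gives (s + 1)*(s + 5)/(s^2 + 6*s + 13)^2.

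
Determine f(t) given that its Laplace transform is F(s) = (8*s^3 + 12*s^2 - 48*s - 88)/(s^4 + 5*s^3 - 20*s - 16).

Factor the denominator: s^4 + 5*s^3 - 20*s - 16 = (s - 2)*(s + 1)*(s + 2)*(s + 4).
Partial fraction decomposition gives [4/(s + 1)] + [-1/(s + 2)] + [-1/(s - 2)] + [6/(s + 4)].
Invert each term: 4/(s + 1) ↔ 4e^(-t); -1/(s + 2) ↔ -e^(-2t); -1/(s - 2) ↔ -e^(2t); 6/(s + 4) ↔ 6e^(-4t).

f(t) = -exp(2*t) + 4*exp(-t) - exp(-2*t) + 6*exp(-4*t)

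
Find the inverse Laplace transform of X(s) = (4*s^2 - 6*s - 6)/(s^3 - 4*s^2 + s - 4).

2*exp(4*t) + 2*sin(t) + 2*cos(t)

Factor the denominator: s^3 - 4*s^2 + s - 4 = (s - 4)*(s^2 + 1).
Partial fraction decomposition gives [2/(s - 4)] + [2*s/(s^2 + 1)] + [2/(s^2 + 1)].
Invert each term: 2/(s - 4) ↔ 2e^(4t); 2·s/(s^2 + 1) ↔ 2cos(t); 2·1/(s^2 + 1) ↔ 2sin(t).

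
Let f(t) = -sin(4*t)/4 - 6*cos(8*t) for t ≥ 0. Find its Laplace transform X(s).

The transform is linear, so treat each term independently.
(-6)·[L{cos(8t)} = s/(s^2 + 64)]; (-1/4)·[L{sin(4t)} = 4/(s^2 + 16)].

X(s) = -6*s/(s^2 + 64) - 1/(s^2 + 16)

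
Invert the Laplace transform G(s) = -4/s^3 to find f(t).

Since L{t^2} = 2!/s^3 = 2/s^3, the inverse is t^2, scaled by -2.

f(t) = -2*t^2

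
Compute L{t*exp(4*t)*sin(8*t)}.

L{sin(8t)} = 8/(s^2 + 64).
Multiplying by e^(4t) shifts s → s - 4, so L{exp(4*t)*sin(8*t)} = 8/((s - 4)^2 + 64).
Then apply L{t·g(t)} = -d/ds[G(s)] with G(s) = 8/((s - 4)^2 + 64):
differentiating 1 time and applying the sign gives 16*(s - 4)/(s^2 - 8*s + 80)^2.

16*(s - 4)/(s^2 - 8*s + 80)^2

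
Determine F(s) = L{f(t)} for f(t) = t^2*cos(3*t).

F(s) = 2*s*(s^2 - 27)/(s^2 + 9)^3

L{cos(3t)} = s/(s^2 + 9).
Then apply L{t^2·g(t)} = (-1)^2 d^2/ds^2[G(s)] with G(s) = s/(s^2 + 9):
differentiating 2 times and applying the sign gives 2*s*(s^2 - 27)/(s^2 + 9)^3.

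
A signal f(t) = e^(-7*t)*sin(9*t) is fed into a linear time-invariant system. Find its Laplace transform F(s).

F(s) = 9/((s + 7)^2 + 81)

L{sin(9t)} = 9/(s^2 + 81).
By the first shifting theorem, multiplying by e^(-7t) replaces s with s + 7.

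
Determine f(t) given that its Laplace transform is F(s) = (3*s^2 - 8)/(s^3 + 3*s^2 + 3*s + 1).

Factor the denominator: s^3 + 3*s^2 + 3*s + 1 = (s + 1)^3.
Partial fraction decomposition gives [3/(s + 1)] + [-6/(s + 1)^2] + [-5/(s + 1)^3].
Invert each term: 3/(s + 1) ↔ 3e^(-t); -6/(s + 1)^2 ↔ -6t·e^(-t); -5/(s + 1)^3 ↔ (-5/2)t^2·e^(-t).

f(t) = -5*t^2*exp(-t)/2 - 6*t*exp(-t) + 3*exp(-t)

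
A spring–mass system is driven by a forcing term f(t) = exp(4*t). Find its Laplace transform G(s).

G(s) = 1/(s - 4)

L{e^(4t)} = 1/(s - 4).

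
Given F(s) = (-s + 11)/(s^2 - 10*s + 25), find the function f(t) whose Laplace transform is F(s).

Factor the denominator: s^2 - 10*s + 25 = (s - 5)^2.
Partial fraction decomposition gives [-1/(s - 5)] + [6/(s - 5)^2].
Invert each term: -1/(s - 5) ↔ -e^(5t); 6/(s - 5)^2 ↔ 6t·e^(5t).

f(t) = 6*t*exp(5*t) - exp(5*t)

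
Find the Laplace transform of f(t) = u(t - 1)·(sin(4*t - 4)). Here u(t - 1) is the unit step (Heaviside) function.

By the second shifting theorem, L{u(t - c)·g(t - c)} = e^(-cs)·H(s) with c = 1 and H(s) = L{g(t)}.
L{sin(4t)} = 4/(s^2 + 16).

4*exp(-s)/(s^2 + 16)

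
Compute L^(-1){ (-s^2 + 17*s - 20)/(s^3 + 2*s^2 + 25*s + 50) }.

3*sin(5*t) + cos(5*t) - 2*exp(-2*t)

Factor the denominator: s^3 + 2*s^2 + 25*s + 50 = (s + 2)*(s^2 + 25).
Partial fraction decomposition gives [-2/(s + 2)] + [s/(s^2 + 25)] + [15/(s^2 + 25)].
Invert each term: -2/(s + 2) ↔ -2e^(-2t); 1·s/(s^2 + 25) ↔ cos(5t); 3·5/(s^2 + 25) ↔ 3sin(5t).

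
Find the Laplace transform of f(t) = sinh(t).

1/(s^2 - 1)

L{sinh(t)} = 1/(s^2 - 1).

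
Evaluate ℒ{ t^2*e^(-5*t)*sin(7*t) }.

14*(3*s^2 + 30*s + 26)/(s^2 + 10*s + 74)^3

L{sin(7t)} = 7/(s^2 + 49).
Multiplying by e^(-5t) shifts s → s + 5, so L{e^(-5*t)*sin(7*t)} = 7/((s + 5)^2 + 49).
Then apply L{t^2·g(t)} = (-1)^2 d^2/ds^2[G(s)] with G(s) = 7/((s + 5)^2 + 49):
differentiating 2 times and applying the sign gives 14*(3*s^2 + 30*s + 26)/(s^2 + 10*s + 74)^3.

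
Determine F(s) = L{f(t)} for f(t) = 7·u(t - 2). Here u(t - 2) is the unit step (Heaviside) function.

F(s) = 7*exp(-2*s)/s

By the second shifting theorem, L{u(t - c)·g(t - c)} = e^(-cs)·G(s) with c = 2 and G(s) = L{g(t)}.
L{7} = 7/s.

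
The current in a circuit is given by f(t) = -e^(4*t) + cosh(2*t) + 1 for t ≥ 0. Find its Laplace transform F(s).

F(s) = s/(s^2 - 4) - 1/(s - 4) + 1/s

Apply the Laplace transform termwise.
L{1} = 1/s; L{cosh(2t)} = s/(s^2 - 4); (-1)·[L{e^(4t)} = 1/(s - 4)].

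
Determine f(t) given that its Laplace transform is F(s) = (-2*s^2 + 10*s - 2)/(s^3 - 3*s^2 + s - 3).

f(t) = exp(3*t) + sin(t) - 3*cos(t)

Factor the denominator: s^3 - 3*s^2 + s - 3 = (s - 3)*(s^2 + 1).
Partial fraction decomposition gives [1/(s - 3)] + [-3*s/(s^2 + 1)] + [1/(s^2 + 1)].
Invert each term: 1/(s - 3) ↔ e^(3t); -3·s/(s^2 + 1) ↔ -3cos(t); 1·1/(s^2 + 1) ↔ sin(t).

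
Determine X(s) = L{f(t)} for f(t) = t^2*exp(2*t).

L{e^(2t)} = 1/(s - 2).
Then apply L{t^2·g(t)} = (-1)^2 d^2/ds^2[G(s)] with G(s) = 1/(s - 2):
differentiating 2 times and applying the sign gives 2/(s - 2)^3.

X(s) = 2/(s - 2)^3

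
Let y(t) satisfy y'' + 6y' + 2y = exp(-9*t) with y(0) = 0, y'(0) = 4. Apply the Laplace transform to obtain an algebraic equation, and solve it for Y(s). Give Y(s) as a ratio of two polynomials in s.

Y(s) = (4*s + 37)/(s^3 + 15*s^2 + 56*s + 18)

Apply the Laplace transform to the equation.
With L{y''} = s^2 Y - s·y(0) - y'(0) and L{y'} = sY - y(0), with y(0) = 0, y'(0) = 4: the LHS transforms to (s^2 + 6*s + 2)Y - (4).
The right side is L{exp(-9*t)} = 1/(s + 9).
So (s^2 + 6*s + 2)Y = 1/(s + 9) + (4).
Solve for Y(s) and write it as one ratio of polynomials.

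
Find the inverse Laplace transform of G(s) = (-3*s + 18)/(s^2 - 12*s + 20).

Rewrite the denominator: s^2 - 12*s + 20 = (s - 6)^2 - 16.
The form in (s - 6) signals a first-shifting-theorem factor e^(6t).
Since L{cosh(4t)} = s/(s^2 - 16), the inverse is e^(6*t)*cosh(4*t), scaled by -3.

-3*exp(6*t)*cosh(4*t)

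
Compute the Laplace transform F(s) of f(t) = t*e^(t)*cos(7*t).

F(s) = (s - 8)*(s + 6)/(s^2 - 2*s + 50)^2

L{cos(7t)} = s/(s^2 + 49).
Multiplying by e^(t) shifts s → s - 1, so L{e^(t)*cos(7*t)} = (s - 1)/((s - 1)^2 + 49).
Then apply L{t·g(t)} = -d/ds[G(s)] with G(s) = (s - 1)/((s - 1)^2 + 49):
differentiating 1 time and applying the sign gives (s - 8)*(s + 6)/(s^2 - 2*s + 50)^2.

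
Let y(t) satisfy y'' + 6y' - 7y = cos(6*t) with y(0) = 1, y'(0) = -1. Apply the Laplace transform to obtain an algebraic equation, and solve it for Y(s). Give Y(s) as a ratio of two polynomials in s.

Take the Laplace transform of both sides.
With L{y''} = s^2 Y - s·y(0) - y'(0) and L{y'} = sY - y(0), with y(0) = 1, y'(0) = -1: the LHS transforms to (s^2 + 6*s - 7)Y - (s + 5).
The right side is L{cos(6*t)} = s/(s^2 + 36).
So (s^2 + 6*s - 7)Y = s/(s^2 + 36) + (s + 5).
Solve for Y(s) and write it as one ratio of polynomials.

Y(s) = (s^3 + 5*s^2 + 37*s + 180)/(s^4 + 6*s^3 + 29*s^2 + 216*s - 252)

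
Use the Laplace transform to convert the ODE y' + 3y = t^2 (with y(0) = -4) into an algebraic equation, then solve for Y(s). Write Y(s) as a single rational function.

Transform both sides with L{·}.
With L{y'} = sY - y(0) = sY - (-4): the LHS transforms to (s + 3)Y - (-4).
The right side is L{t^2} = 2/s^3.
So (s + 3)Y = 2/s^3 + (-4).
Isolate Y and clear denominators.

Y(s) = (-4*s^3 + 2)/(s^4 + 3*s^3)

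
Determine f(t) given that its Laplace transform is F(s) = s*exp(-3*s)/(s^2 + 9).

The factor e^(-3s) signals a time shift by c = 3 (second shifting theorem).
L{cos(3t)} = s/(s^2 + 9), so L^-1{s/(s^2 + 9)} = cos(3*t).
Hence the inverse is u(t - 3) times that function evaluated at t - 3.

f(t) = Heaviside(t - 3)*(cos(3*t - 9))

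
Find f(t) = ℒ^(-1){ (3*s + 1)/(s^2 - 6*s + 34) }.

f(t) = 2*exp(3*t)*sin(5*t) + 3*exp(3*t)*cos(5*t)

Complete the square in the denominator: s^2 - 6*s + 34 = (s - 3)^2 + 5^2.
Split the numerator to match: 3*s + 1 = 3·(s - 3) + 2·5.
Invert each term: 3·(s - 3)/((s - 3)^2 + 25) ↔ 3e^(3t)cos(5t); 2·5/((s - 3)^2 + 25) ↔ 2e^(3t)sin(5t).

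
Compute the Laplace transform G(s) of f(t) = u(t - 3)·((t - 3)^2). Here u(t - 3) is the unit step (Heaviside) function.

G(s) = 2*exp(-3*s)/s^3

By the second shifting theorem, L{u(t - c)·g(t - c)} = e^(-cs)·H(s) with c = 3 and H(s) = L{g(t)}.
L{t^2} = 2!/s^3 = 2/s^3.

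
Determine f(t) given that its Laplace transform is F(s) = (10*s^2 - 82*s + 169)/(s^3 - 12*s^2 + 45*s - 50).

f(t) = 3*t*exp(5*t) + 5*exp(5*t) + 5*exp(2*t)

Factor the denominator: s^3 - 12*s^2 + 45*s - 50 = (s - 5)^2*(s - 2).
Partial fraction decomposition gives [5/(s - 5)] + [3/(s - 5)^2] + [5/(s - 2)].
Invert each term: 5/(s - 5) ↔ 5e^(5t); 3/(s - 5)^2 ↔ 3t·e^(5t); 5/(s - 2) ↔ 5e^(2t).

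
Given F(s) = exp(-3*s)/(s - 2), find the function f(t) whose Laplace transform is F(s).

f(t) = Heaviside(t - 3)*(exp(2*t - 6))

The factor e^(-3s) signals a time shift by c = 3 (second shifting theorem).
L{e^(2t)} = 1/(s - 2), so L^-1{1/(s - 2)} = exp(2*t).
Hence the inverse is u(t - 3) times that function evaluated at t - 3.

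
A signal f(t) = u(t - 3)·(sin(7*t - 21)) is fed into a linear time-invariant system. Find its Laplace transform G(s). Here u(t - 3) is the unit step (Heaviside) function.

By the second shifting theorem, L{u(t - c)·g(t - c)} = e^(-cs)·H(s) with c = 3 and H(s) = L{g(t)}.
L{sin(7t)} = 7/(s^2 + 49).

G(s) = 7*exp(-3*s)/(s^2 + 49)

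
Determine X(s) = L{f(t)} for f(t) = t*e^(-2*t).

X(s) = (s + 2)^(-2)

L{e^(-2t)} = 1/(s + 2).
Then apply L{t·g(t)} = -d/ds[G(s)] with G(s) = 1/(s + 2):
differentiating 1 time and applying the sign gives (s + 2)^(-2).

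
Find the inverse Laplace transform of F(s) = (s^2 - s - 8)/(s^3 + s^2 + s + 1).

-5*sin(t) + 4*cos(t) - 3*exp(-t)

Factor the denominator: s^3 + s^2 + s + 1 = (s + 1)*(s^2 + 1).
Partial fraction decomposition gives [-3/(s + 1)] + [4*s/(s^2 + 1)] + [-5/(s^2 + 1)].
Invert each term: -3/(s + 1) ↔ -3e^(-t); 4·s/(s^2 + 1) ↔ 4cos(t); -5·1/(s^2 + 1) ↔ -5sin(t).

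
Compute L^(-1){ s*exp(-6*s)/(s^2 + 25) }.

Heaviside(t - 6)*(cos(5*t - 30))

The factor e^(-6s) signals a time shift by c = 6 (second shifting theorem).
L{cos(5t)} = s/(s^2 + 25), so L^-1{s/(s^2 + 25)} = cos(5*t).
Hence the inverse is u(t - 6) times that function evaluated at t - 6.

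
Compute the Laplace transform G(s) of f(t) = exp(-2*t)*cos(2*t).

G(s) = (s + 2)/((s + 2)^2 + 4)

L{cos(2t)} = s/(s^2 + 4).
By the first shifting theorem, multiplying by e^(-2t) replaces s with s + 2.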